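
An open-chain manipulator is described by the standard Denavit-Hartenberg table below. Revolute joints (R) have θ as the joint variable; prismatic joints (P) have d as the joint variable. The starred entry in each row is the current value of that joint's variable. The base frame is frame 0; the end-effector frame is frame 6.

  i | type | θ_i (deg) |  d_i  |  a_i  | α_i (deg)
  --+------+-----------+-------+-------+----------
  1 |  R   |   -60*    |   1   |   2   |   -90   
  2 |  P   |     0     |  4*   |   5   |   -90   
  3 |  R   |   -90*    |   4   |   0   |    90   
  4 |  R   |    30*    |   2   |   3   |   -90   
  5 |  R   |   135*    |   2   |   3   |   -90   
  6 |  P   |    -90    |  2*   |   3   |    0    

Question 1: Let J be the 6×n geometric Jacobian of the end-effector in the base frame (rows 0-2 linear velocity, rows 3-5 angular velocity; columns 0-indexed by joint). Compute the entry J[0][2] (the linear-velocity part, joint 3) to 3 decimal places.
-0.362

axis z_2 = (0.0000,0.0000,-1.0000); lever o_n−o_2 = (-3.2132,-0.3622,-8.0624)
cross product → J_v[:, 2] = (-0.3622,3.2132,0.0000)
J_ω[:, 2] = z_2
entry J[0][2] = -0.3622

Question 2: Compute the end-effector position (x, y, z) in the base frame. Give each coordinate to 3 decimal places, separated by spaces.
after link 1: o_1 = (1.0000, -1.7321, 1.0000)
after link 2: o_2 = (6.9641, -4.0622, 1.0000)
after link 3: o_3 = (6.9641, -4.0622, -3.0000)
after link 4: o_4 = (8.2141, -1.0311, -4.5000)
after link 5: o_5 = (6.8177, -4.2868, -5.1714)
after link 6: o_6 = (3.7509, -4.4244, -7.0624)

3.751 -4.424 -7.062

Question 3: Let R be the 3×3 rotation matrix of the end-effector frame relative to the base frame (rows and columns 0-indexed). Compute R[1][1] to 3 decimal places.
-0.919

End-effector y-axis (col 1 of R) = (-0.1768,-0.9186,0.3536)
R[1][1] = -0.9186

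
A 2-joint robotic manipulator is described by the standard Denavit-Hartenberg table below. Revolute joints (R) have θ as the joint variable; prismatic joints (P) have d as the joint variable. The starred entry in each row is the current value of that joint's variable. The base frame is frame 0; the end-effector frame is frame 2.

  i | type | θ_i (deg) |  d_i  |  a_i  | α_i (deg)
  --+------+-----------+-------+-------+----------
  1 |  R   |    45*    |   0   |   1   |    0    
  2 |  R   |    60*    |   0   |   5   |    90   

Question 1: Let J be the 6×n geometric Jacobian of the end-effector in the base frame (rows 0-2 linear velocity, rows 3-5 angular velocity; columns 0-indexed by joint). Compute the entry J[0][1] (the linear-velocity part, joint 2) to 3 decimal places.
-4.830

axis z_1 = (0.0000,0.0000,1.0000); lever o_n−o_1 = (-1.2941,4.8296,0.0000)
cross product → J_v[:, 1] = (-4.8296,-1.2941,0.0000)
J_ω[:, 1] = z_1
entry J[0][1] = -4.8296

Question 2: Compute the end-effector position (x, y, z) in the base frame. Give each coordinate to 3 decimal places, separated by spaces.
after link 1: o_1 = (0.7071, 0.7071, 0.0000)
after link 2: o_2 = (-0.5870, 5.5367, 0.0000)

-0.587 5.537 0.000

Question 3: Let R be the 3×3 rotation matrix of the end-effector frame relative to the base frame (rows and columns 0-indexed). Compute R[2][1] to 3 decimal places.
End-effector y-axis (col 1 of R) = (-0.0000,-0.0000,1.0000)
R[2][1] = 1.0000

1.000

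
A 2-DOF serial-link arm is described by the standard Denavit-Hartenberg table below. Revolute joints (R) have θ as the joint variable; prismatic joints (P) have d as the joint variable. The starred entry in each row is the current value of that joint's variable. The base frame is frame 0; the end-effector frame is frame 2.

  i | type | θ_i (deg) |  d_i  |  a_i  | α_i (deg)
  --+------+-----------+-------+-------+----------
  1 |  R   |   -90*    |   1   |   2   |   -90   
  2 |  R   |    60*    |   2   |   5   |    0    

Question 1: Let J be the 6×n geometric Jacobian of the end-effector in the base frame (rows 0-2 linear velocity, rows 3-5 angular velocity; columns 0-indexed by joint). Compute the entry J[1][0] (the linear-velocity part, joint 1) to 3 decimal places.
axis z_0 = ẑ; lever o_n−o_0 = (2.0000,-4.5000,-3.3301)
cross product → J_v[:, 0] = (4.5000,2.0000,-0.0000)
J_ω[:, 0] = z_0
entry J[1][0] = 2.0000

2.000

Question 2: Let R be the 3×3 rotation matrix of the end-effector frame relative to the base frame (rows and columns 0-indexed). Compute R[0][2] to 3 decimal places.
End-effector z-axis (col 2 of R) = (1.0000,0.0000,0.0000)
R[0][2] = 1.0000

1.000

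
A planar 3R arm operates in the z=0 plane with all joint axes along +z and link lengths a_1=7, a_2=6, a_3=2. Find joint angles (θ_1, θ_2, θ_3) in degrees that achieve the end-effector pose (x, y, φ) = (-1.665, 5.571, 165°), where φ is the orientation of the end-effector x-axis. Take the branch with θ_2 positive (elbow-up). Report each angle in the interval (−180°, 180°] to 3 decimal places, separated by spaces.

29.999 134.996 0.006

wrist centre = target − a_3·(cos φ, sin φ) = (0.2669, 5.0534)
cos θ_2 = (25.6077−7²−6²)/(2·7·6) = -0.7071; θ_2 = 134.9955° (elbow-up)
β = atan2(5.0534,0.2669) = 86.9772°; ψ = atan2(4.2430,2.7577) = 56.9784°
θ_1 = β − ψ = 29.9988°
θ_3 = φ − θ_1 − θ_2 = 0.0057° (wrapped to (-180°,180°])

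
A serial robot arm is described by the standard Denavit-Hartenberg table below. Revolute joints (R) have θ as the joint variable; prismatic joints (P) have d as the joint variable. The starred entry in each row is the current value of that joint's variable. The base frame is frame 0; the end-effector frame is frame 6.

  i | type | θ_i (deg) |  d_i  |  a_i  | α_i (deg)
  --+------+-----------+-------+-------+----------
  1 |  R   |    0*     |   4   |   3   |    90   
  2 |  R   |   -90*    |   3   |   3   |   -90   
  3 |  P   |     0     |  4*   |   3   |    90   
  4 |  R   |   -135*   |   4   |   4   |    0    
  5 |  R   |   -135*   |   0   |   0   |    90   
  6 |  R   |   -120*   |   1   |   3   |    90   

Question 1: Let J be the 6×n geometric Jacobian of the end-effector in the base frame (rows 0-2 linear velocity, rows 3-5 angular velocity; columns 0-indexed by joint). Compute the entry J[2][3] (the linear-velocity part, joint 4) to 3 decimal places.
axis z_3 = (0.0000,-1.0000,0.0000); lever o_n−o_3 = (-4.3284,-1.4019,1.8284)
cross product → J_v[:, 3] = (-1.8284,-0.0000,-4.3284)
J_ω[:, 3] = z_3
entry J[2][3] = -4.3284

-4.328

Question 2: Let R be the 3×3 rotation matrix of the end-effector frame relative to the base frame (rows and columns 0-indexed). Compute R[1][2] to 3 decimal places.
End-effector z-axis (col 2 of R) = (-0.8660,-0.5000,-0.0000)
R[1][2] = -0.5000

-0.500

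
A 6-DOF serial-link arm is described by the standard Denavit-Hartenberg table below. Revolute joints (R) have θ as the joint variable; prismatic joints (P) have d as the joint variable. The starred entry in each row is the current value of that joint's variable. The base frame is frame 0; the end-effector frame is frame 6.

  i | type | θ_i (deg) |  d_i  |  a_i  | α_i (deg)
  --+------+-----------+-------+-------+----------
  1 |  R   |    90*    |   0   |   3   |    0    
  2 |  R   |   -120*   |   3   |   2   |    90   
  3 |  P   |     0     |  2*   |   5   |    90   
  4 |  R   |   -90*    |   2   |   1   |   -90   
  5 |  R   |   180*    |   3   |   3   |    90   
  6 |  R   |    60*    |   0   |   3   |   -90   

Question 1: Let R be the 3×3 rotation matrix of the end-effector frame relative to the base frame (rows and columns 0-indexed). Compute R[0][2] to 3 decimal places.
End-effector z-axis (col 2 of R) = (0.8660,0.5000,-0.0000)
R[0][2] = 0.8660

0.866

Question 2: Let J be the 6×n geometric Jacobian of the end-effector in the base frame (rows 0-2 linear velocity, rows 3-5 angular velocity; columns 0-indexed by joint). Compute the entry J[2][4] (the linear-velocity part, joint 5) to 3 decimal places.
axis z_4 = (0.8660,-0.5000,-0.0000); lever o_n−o_4 = (2.5981,-6.6962,0.0000)
cross product → J_v[:, 4] = (-0.0000,-0.0000,-4.5000)
J_ω[:, 4] = z_4
entry J[2][4] = -4.5000

-4.500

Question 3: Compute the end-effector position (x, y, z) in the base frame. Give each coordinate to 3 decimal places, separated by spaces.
8.160 -8.062 1.000

after link 1: o_1 = (0.0000, 3.0000, 0.0000)
after link 2: o_2 = (1.7321, 2.0000, 3.0000)
after link 3: o_3 = (5.0622, -2.2321, 3.0000)
after link 4: o_4 = (5.5622, -1.3660, 1.0000)
after link 5: o_5 = (6.6603, -5.4641, 1.0000)
after link 6: o_6 = (8.1603, -8.0622, 1.0000)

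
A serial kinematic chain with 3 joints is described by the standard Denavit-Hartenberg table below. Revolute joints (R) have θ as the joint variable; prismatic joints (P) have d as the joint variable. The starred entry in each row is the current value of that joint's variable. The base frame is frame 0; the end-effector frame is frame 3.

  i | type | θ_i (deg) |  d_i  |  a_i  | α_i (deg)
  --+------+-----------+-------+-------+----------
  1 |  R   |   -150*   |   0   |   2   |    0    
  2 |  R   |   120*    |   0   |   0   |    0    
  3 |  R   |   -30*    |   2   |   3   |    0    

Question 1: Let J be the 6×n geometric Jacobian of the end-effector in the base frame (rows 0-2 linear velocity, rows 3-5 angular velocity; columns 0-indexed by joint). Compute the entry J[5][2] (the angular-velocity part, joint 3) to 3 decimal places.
axis z_2 = (0.0000,0.0000,1.0000); lever o_n−o_2 = (1.5000,-2.5981,2.0000)
cross product → J_v[:, 2] = (2.5981,1.5000,-0.0000)
J_ω[:, 2] = z_2
entry J[5][2] = 1.0000

1.000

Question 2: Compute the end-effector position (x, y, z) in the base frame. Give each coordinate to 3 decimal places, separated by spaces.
-0.232 -3.598 2.000

after link 1: o_1 = (-1.7321, -1.0000, 0.0000)
after link 2: o_2 = (-1.7321, -1.0000, 0.0000)
after link 3: o_3 = (-0.2321, -3.5981, 2.0000)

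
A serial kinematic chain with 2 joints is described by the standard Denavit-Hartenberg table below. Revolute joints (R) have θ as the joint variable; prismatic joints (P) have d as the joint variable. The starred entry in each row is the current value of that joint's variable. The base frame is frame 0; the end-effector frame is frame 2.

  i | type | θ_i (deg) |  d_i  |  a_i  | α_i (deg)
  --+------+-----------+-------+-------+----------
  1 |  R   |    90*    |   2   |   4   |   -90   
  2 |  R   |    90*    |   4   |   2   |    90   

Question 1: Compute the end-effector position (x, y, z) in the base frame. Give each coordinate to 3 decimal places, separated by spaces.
after link 1: o_1 = (0.0000, 4.0000, 2.0000)
after link 2: o_2 = (-4.0000, 4.0000, 0.0000)

-4.000 4.000 0.000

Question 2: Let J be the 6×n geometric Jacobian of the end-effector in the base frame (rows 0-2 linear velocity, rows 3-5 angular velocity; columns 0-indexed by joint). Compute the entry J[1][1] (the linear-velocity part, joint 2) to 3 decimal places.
-2.000

axis z_1 = (-1.0000,0.0000,0.0000); lever o_n−o_1 = (-4.0000,0.0000,-2.0000)
cross product → J_v[:, 1] = (-0.0000,-2.0000,0.0000)
J_ω[:, 1] = z_1
entry J[1][1] = -2.0000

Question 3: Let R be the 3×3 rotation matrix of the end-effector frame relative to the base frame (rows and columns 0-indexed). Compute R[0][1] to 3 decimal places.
-1.000

End-effector y-axis (col 1 of R) = (-1.0000,0.0000,0.0000)
R[0][1] = -1.0000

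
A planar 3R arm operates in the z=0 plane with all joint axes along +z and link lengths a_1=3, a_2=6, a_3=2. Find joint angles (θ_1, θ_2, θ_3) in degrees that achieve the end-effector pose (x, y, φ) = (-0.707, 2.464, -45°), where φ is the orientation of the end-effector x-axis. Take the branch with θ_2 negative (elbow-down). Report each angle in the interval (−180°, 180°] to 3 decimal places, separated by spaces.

wrist centre = target − a_3·(cos φ, sin φ) = (-2.1212, 3.8782)
cos θ_2 = (19.5401−3²−6²)/(2·3·6) = -0.7072; θ_2 = -135.0092° (elbow-down)
β = atan2(3.8782,-2.1212) = 118.6767°; ψ = atan2(-4.2420,-1.2433) = -106.3359°
θ_1 = β − ψ = 225.0126°
θ_3 = φ − θ_1 − θ_2 = -135.0034° (wrapped to (-180°,180°])

-134.987 -135.009 -135.003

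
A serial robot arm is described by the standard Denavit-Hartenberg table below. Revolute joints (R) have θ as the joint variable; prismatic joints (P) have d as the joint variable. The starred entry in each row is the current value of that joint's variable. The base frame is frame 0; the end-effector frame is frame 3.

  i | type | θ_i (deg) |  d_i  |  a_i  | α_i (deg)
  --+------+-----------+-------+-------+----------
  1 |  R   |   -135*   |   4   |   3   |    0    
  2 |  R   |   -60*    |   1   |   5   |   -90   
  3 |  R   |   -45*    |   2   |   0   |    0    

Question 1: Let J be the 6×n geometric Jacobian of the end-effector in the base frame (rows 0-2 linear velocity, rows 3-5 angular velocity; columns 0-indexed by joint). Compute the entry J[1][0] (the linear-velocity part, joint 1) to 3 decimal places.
-7.469

axis z_0 = ẑ; lever o_n−o_0 = (-7.4686,-2.7591,5.0000)
cross product → J_v[:, 0] = (2.7591,-7.4686,0.0000)
J_ω[:, 0] = z_0
entry J[1][0] = -7.4686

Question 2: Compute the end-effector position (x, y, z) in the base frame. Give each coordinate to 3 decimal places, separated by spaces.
after link 1: o_1 = (-2.1213, -2.1213, 4.0000)
after link 2: o_2 = (-6.9509, -0.8272, 5.0000)
after link 3: o_3 = (-7.4686, -2.7591, 5.0000)

-7.469 -2.759 5.000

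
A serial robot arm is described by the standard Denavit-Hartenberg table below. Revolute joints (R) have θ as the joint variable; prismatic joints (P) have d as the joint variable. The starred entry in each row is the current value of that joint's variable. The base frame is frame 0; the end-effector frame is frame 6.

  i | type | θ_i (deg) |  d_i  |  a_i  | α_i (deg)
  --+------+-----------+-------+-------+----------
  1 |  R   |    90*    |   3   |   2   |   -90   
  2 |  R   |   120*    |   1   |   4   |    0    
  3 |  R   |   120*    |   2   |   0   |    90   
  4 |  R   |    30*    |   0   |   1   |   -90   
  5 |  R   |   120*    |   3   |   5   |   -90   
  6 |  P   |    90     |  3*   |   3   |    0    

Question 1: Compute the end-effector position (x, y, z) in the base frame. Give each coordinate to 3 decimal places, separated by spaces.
after link 1: o_1 = (0.0000, 2.0000, 3.0000)
after link 2: o_2 = (-1.0000, 0.0000, -0.4641)
after link 3: o_3 = (-3.0000, 0.0000, -0.4641)
after link 4: o_4 = (-3.5000, -0.4330, 0.2859)
after link 5: o_5 = (-4.8481, 5.1495, -0.7231)
after link 6: o_6 = (-0.9510, 4.2255, -2.1226)

-0.951 4.225 -2.123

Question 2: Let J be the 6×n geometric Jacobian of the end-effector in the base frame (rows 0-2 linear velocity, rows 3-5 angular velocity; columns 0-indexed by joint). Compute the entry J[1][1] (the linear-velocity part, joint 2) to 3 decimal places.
axis z_1 = (-1.0000,0.0000,0.0000); lever o_n−o_1 = (-0.9510,2.2255,-5.1226)
cross product → J_v[:, 1] = (-0.0000,-5.1226,-2.2255)
J_ω[:, 1] = z_1
entry J[1][1] = -5.1226

-5.123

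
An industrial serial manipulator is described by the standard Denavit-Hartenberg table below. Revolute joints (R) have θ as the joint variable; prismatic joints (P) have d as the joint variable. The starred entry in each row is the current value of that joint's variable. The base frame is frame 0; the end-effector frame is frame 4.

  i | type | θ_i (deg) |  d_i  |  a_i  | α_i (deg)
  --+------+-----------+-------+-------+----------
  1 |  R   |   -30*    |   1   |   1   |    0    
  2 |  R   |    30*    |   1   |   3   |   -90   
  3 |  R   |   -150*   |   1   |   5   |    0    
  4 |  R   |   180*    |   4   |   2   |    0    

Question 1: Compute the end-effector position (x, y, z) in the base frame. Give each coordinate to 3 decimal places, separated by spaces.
after link 1: o_1 = (0.8660, -0.5000, 1.0000)
after link 2: o_2 = (3.8660, -0.5000, 2.0000)
after link 3: o_3 = (-0.4641, 0.5000, 4.5000)
after link 4: o_4 = (1.2679, 4.5000, 3.5000)

1.268 4.500 3.500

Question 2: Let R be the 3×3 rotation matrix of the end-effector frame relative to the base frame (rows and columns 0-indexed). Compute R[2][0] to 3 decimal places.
-0.500

End-effector x-axis (col 0 of R) = (0.8660,0.0000,-0.5000)
R[2][0] = -0.5000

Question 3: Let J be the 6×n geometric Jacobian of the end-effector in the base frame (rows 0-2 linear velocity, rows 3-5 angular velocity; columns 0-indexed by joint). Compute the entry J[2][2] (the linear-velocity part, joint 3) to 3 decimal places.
2.598

axis z_2 = (0.0000,1.0000,0.0000); lever o_n−o_2 = (-2.5981,5.0000,1.5000)
cross product → J_v[:, 2] = (1.5000,-0.0000,2.5981)
J_ω[:, 2] = z_2
entry J[2][2] = 2.5981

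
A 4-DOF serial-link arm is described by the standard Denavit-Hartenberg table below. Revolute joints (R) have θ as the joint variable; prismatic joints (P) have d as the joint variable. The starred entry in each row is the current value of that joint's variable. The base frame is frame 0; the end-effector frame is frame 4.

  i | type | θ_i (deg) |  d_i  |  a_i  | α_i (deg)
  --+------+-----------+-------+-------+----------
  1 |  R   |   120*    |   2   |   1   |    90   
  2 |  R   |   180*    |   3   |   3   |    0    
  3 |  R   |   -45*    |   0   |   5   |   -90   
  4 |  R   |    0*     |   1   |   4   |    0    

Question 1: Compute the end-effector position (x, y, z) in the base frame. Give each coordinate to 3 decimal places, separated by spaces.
7.134 -6.356 7.657

after link 1: o_1 = (-0.5000, 0.8660, 2.0000)
after link 2: o_2 = (3.5981, -0.2321, 2.0000)
after link 3: o_3 = (5.3658, -3.2939, 5.5355)
after link 4: o_4 = (7.1336, -6.3558, 7.6569)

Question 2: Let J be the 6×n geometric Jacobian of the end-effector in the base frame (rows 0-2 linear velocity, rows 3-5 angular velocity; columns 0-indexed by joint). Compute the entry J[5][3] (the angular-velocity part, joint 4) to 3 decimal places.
-0.707

axis z_3 = (0.3536,-0.6124,-0.7071); lever o_n−o_3 = (1.7678,-3.0619,2.1213)
cross product → J_v[:, 3] = (-3.4641,-2.0000,-0.0000)
J_ω[:, 3] = z_3
entry J[5][3] = -0.7071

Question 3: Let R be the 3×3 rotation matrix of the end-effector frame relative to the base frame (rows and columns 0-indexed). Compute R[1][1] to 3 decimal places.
-0.500

End-effector y-axis (col 1 of R) = (-0.8660,-0.5000,-0.0000)
R[1][1] = -0.5000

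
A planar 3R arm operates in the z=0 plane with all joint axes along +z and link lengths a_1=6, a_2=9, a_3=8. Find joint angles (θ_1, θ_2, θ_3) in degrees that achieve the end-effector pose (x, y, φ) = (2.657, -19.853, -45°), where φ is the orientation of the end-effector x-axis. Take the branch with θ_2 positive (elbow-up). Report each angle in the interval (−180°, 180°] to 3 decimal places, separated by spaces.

-120.000 30.001 44.999

wrist centre = target − a_3·(cos φ, sin φ) = (-2.9999, -14.1961)
cos θ_2 = (210.5297−6²−9²)/(2·6·9) = 0.8660; θ_2 = 30.0011° (elbow-up)
β = atan2(-14.1961,-2.9999) = -101.9319°; ψ = atan2(4.5002,13.7941) = 18.0682°
θ_1 = β − ψ = -120.0001°
θ_3 = φ − θ_1 − θ_2 = 44.9990° (wrapped to (-180°,180°])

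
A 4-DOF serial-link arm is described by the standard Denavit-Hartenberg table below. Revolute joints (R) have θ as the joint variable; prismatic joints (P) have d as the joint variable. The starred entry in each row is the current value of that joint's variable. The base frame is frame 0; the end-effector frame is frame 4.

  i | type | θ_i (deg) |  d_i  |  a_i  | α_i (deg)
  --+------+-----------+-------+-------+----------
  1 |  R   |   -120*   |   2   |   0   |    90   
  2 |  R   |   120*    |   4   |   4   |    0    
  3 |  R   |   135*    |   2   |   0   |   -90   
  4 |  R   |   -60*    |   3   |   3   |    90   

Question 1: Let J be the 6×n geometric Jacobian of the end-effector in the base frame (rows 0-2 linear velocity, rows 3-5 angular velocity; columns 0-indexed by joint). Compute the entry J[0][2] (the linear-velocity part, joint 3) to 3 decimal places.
axis z_2 = (-0.8660,0.5000,0.0000); lever o_n−o_2 = (-5.2368,0.1257,-2.2253)
cross product → J_v[:, 2] = (-1.1127,-1.9272,2.5095)
J_ω[:, 2] = z_2
entry J[0][2] = -1.1127

-1.113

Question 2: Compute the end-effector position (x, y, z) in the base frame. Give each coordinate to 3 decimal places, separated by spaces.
after link 1: o_1 = (0.0000, 0.0000, 2.0000)
after link 2: o_2 = (-2.4641, 3.7321, 5.4641)
after link 3: o_3 = (-4.1962, 4.7321, 5.4641)
after link 4: o_4 = (-7.7009, 3.8578, 3.2388)

-7.701 3.858 3.239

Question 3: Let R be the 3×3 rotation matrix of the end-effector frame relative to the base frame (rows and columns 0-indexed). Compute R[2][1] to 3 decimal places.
End-effector y-axis (col 1 of R) = (-0.4830,-0.8365,-0.2588)
R[2][1] = -0.2588

-0.259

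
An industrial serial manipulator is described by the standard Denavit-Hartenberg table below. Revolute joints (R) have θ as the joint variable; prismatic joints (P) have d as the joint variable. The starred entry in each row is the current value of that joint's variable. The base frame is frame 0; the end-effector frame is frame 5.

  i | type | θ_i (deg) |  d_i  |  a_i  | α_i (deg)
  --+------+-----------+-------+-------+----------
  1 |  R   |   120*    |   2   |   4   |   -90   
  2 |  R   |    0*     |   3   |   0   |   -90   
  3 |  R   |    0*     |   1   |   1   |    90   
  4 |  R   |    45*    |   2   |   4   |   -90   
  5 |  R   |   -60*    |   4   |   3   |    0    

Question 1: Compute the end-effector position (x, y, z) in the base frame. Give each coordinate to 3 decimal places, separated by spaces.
after link 1: o_1 = (-2.0000, 3.4641, 2.0000)
after link 2: o_2 = (-4.5981, 1.9641, 2.0000)
after link 3: o_3 = (-5.0981, 2.8301, 1.0000)
after link 4: o_4 = (-8.2443, 4.2796, -1.8284)
after link 5: o_5 = (-9.6105, 1.4496, -5.7175)

-9.610 1.450 -5.718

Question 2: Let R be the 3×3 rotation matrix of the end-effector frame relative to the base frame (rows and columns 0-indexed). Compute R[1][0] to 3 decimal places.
-0.127

End-effector x-axis (col 0 of R) = (-0.9268,-0.1268,-0.3536)
R[1][0] = -0.1268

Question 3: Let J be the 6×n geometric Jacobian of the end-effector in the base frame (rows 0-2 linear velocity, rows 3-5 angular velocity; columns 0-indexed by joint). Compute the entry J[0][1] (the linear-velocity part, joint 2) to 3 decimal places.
3.859

axis z_1 = (-0.8660,-0.5000,0.0000); lever o_n−o_1 = (-7.6105,-2.0145,-7.7175)
cross product → J_v[:, 1] = (3.8588,-6.6836,-2.0607)
J_ω[:, 1] = z_1
entry J[0][1] = 3.8588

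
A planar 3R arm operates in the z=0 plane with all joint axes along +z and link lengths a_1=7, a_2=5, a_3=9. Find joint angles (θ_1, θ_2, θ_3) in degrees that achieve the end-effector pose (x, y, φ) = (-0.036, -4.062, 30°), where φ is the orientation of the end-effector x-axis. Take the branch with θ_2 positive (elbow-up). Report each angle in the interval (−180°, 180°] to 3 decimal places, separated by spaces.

wrist centre = target − a_3·(cos φ, sin φ) = (-7.8302, -8.5620)
cos θ_2 = (134.6203−7²−5²)/(2·7·5) = 0.8660; θ_2 = 30.0024° (elbow-up)
β = atan2(-8.5620,-7.8302) = -132.4439°; ψ = atan2(2.5002,11.3300) = 12.4440°
θ_1 = β − ψ = -144.8879°
θ_3 = φ − θ_1 − θ_2 = 144.8855° (wrapped to (-180°,180°])

-144.888 30.002 144.886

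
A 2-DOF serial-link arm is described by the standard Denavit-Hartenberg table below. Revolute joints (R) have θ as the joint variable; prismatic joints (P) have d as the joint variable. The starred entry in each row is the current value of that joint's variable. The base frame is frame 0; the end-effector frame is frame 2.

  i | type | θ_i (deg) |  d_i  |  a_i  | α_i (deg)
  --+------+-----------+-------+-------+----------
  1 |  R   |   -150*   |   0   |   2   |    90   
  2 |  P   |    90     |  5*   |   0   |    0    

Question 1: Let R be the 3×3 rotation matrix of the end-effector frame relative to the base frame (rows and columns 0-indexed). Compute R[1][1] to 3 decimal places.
0.500

End-effector y-axis (col 1 of R) = (0.8660,0.5000,0.0000)
R[1][1] = 0.5000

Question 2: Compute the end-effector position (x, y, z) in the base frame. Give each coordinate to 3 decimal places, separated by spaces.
after link 1: o_1 = (-1.7321, -1.0000, 0.0000)
after link 2: o_2 = (-4.2321, 3.3301, 0.0000)

-4.232 3.330 0.000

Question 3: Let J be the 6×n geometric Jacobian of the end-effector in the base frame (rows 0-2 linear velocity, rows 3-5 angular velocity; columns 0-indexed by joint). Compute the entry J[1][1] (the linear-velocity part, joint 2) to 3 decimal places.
prismatic axis z_1 = (-0.5000,0.8660,0.0000)
J_v[:, 1] = z_1; J_ω[:, 1] = (0,0,0)
entry J[1][1] = 0.8660

0.866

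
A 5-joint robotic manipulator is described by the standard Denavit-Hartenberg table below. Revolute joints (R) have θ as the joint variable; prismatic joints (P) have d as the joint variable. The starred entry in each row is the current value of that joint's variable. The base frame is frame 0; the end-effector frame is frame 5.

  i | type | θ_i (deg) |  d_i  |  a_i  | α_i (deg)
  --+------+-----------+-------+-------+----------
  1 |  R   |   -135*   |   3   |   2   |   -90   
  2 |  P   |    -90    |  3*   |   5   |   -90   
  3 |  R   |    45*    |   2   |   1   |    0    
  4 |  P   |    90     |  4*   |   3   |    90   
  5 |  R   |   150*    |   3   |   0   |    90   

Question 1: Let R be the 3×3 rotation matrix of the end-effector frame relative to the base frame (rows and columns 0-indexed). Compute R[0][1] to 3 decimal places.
End-effector y-axis (col 1 of R) = (-0.5000,0.5000,0.7071)
R[0][1] = -0.5000

-0.500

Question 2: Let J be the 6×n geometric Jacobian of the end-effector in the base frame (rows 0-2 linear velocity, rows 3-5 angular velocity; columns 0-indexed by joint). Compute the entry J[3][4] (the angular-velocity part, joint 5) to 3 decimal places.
axis z_4 = (-0.5000,0.5000,0.7071); lever o_n−o_4 = (-1.5000,1.5000,2.1213)
cross product → J_v[:, 4] = (0.0000,0.0000,0.0000)
J_ω[:, 4] = z_4
entry J[3][4] = -0.5000

-0.500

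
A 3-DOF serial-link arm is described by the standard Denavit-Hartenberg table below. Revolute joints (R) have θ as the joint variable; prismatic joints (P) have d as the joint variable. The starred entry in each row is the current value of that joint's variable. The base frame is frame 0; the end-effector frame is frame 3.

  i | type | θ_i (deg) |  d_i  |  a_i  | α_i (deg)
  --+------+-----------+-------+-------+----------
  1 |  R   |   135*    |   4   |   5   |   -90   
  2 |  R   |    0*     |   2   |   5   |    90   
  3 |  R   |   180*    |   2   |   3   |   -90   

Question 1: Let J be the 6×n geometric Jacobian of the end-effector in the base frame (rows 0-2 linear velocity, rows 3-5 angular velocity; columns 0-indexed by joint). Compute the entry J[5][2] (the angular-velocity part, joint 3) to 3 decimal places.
axis z_2 = (0.0000,0.0000,1.0000); lever o_n−o_2 = (2.1213,-2.1213,2.0000)
cross product → J_v[:, 2] = (2.1213,2.1213,-0.0000)
J_ω[:, 2] = z_2
entry J[5][2] = 1.0000

1.000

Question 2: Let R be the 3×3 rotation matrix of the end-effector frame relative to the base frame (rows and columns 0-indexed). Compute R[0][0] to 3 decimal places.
0.707

End-effector x-axis (col 0 of R) = (0.7071,-0.7071,0.0000)
R[0][0] = 0.7071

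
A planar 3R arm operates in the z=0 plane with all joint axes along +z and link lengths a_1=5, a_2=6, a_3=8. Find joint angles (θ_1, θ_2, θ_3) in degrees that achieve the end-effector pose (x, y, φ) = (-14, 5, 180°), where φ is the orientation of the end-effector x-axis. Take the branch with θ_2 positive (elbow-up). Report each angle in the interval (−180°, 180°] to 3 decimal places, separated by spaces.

wrist centre = target − a_3·(cos φ, sin φ) = (-6.0000, 5.0000)
cos θ_2 = (61.0000−5²−6²)/(2·5·6) = -0.0000; θ_2 = 90.0000° (elbow-up)
β = atan2(5.0000,-6.0000) = 140.1944°; ψ = atan2(6.0000,5.0000) = 50.1944°
θ_1 = β − ψ = 90.0000°
θ_3 = φ − θ_1 − θ_2 = 0.0000° (wrapped to (-180°,180°])

90.000 90.000 0.000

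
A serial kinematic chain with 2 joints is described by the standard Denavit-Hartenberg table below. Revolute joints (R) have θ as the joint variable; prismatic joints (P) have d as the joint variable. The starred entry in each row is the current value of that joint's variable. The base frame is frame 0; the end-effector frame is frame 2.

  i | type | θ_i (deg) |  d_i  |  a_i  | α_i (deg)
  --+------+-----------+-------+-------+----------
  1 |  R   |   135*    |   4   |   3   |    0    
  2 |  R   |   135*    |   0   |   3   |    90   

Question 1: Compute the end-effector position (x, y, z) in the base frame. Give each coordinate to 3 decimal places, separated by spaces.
after link 1: o_1 = (-2.1213, 2.1213, 4.0000)
after link 2: o_2 = (-2.1213, -0.8787, 4.0000)

-2.121 -0.879 4.000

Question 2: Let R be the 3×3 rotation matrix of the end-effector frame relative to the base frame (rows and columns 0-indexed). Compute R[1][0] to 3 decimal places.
-1.000

End-effector x-axis (col 0 of R) = (-0.0000,-1.0000,0.0000)
R[1][0] = -1.0000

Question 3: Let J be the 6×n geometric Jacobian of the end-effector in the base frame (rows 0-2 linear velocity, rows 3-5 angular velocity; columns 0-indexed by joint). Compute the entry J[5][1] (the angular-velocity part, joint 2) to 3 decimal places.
1.000

axis z_1 = (0.0000,0.0000,1.0000); lever o_n−o_1 = (-0.0000,-3.0000,0.0000)
cross product → J_v[:, 1] = (3.0000,-0.0000,0.0000)
J_ω[:, 1] = z_1
entry J[5][1] = 1.0000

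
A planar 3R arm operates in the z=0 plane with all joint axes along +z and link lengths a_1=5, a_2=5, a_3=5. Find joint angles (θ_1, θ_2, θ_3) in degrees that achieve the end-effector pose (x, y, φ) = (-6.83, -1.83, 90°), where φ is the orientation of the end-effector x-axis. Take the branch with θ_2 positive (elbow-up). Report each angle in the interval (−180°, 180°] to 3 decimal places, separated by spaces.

wrist centre = target − a_3·(cos φ, sin φ) = (-6.8300, -6.8300)
cos θ_2 = (93.2978−5²−5²)/(2·5·5) = 0.8660; θ_2 = 30.0080° (elbow-up)
β = atan2(-6.8300,-6.8300) = -135.0000°; ψ = atan2(2.5006,9.3298) = 15.0040°
θ_1 = β − ψ = -150.0040°
θ_3 = φ − θ_1 − θ_2 = -150.0040° (wrapped to (-180°,180°])

-150.004 30.008 -150.004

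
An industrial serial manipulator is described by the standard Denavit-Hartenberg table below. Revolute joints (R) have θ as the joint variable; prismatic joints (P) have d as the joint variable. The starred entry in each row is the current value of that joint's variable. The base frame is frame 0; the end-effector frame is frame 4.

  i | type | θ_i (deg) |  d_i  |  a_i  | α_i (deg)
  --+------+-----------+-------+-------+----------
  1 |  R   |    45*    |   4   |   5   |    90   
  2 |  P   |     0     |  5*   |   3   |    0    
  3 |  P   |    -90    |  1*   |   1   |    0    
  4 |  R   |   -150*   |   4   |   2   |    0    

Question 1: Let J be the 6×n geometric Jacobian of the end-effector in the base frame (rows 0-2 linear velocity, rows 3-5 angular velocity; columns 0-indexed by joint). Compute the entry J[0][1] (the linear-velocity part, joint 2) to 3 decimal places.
0.707

prismatic axis z_1 = (0.7071,-0.7071,0.0000)
J_v[:, 1] = z_1; J_ω[:, 1] = (0,0,0)
entry J[0][1] = 0.7071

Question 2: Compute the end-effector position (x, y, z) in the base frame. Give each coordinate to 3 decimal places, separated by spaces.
after link 1: o_1 = (3.5355, 3.5355, 4.0000)
after link 2: o_2 = (9.1924, 2.1213, 4.0000)
after link 3: o_3 = (9.8995, 1.4142, 3.0000)
after link 4: o_4 = (12.0208, -2.1213, 4.7321)

12.021 -2.121 4.732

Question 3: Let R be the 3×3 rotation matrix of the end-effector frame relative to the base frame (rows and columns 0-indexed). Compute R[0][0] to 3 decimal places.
-0.354

End-effector x-axis (col 0 of R) = (-0.3536,-0.3536,0.8660)
R[0][0] = -0.3536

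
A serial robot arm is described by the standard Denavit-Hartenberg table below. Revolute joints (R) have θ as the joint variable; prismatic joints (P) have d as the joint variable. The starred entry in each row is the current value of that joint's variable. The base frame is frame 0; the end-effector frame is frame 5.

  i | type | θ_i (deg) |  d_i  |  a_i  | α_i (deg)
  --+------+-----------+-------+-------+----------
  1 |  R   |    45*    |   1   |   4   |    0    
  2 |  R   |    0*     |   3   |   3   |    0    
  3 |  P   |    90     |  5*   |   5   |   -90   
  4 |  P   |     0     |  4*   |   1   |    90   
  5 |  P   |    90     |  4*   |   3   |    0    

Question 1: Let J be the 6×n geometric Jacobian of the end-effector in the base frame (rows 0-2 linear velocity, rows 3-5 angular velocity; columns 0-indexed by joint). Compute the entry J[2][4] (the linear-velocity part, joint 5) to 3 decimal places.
prismatic axis z_4 = (0.0000,0.0000,1.0000)
J_v[:, 4] = z_4; J_ω[:, 4] = (0,0,0)
entry J[2][4] = 1.0000

1.000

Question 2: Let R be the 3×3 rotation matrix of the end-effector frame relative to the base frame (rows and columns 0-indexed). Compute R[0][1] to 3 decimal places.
0.707

End-effector y-axis (col 1 of R) = (0.7071,-0.7071,0.0000)
R[0][1] = 0.7071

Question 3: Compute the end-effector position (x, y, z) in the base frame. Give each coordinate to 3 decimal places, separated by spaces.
-4.243 4.243 13.000

after link 1: o_1 = (2.8284, 2.8284, 1.0000)
after link 2: o_2 = (4.9497, 4.9497, 4.0000)
after link 3: o_3 = (1.4142, 8.4853, 9.0000)
after link 4: o_4 = (-2.1213, 6.3640, 9.0000)
after link 5: o_5 = (-4.2426, 4.2426, 13.0000)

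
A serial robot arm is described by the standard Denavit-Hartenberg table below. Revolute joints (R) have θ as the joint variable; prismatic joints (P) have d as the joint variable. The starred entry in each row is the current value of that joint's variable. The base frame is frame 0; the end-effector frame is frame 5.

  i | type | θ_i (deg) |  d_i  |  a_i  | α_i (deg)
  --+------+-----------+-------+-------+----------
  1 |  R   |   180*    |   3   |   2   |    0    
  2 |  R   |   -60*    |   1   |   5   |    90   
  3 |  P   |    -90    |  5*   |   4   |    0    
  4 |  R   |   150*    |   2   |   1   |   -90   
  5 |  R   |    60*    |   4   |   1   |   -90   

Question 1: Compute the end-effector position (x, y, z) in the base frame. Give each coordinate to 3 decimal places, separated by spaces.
after link 1: o_1 = (-2.0000, 0.0000, 3.0000)
after link 2: o_2 = (-4.5000, 4.3301, 4.0000)
after link 3: o_3 = (-0.1699, 6.8301, 0.0000)
after link 4: o_4 = (1.3122, 8.2631, 0.8660)
after link 5: o_5 = (2.1692, 5.0466, 3.2990)

2.169 5.047 3.299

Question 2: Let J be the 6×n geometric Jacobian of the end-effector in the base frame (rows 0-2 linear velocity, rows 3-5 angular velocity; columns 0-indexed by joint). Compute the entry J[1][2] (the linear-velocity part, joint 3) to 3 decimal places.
prismatic axis z_2 = (0.8660,0.5000,0.0000)
J_v[:, 2] = z_2; J_ω[:, 2] = (0,0,0)
entry J[1][2] = 0.5000

0.500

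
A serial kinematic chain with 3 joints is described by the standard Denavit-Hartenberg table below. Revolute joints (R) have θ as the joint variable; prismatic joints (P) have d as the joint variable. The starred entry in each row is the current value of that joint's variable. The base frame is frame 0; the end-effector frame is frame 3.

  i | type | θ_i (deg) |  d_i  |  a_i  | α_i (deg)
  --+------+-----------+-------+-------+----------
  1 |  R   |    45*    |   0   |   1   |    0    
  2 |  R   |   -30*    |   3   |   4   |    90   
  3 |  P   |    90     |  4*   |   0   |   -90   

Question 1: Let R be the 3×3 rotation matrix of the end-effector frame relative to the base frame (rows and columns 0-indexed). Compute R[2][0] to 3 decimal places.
End-effector x-axis (col 0 of R) = (0.0000,0.0000,1.0000)
R[2][0] = 1.0000

1.000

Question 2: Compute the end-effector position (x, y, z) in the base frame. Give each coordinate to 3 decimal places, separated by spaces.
after link 1: o_1 = (0.7071, 0.7071, 0.0000)
after link 2: o_2 = (4.5708, 1.7424, 3.0000)
after link 3: o_3 = (5.6061, -2.1213, 3.0000)

5.606 -2.121 3.000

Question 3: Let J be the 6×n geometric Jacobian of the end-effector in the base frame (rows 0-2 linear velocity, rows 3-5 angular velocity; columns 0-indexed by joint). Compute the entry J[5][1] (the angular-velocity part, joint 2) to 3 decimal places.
1.000

axis z_1 = (0.0000,0.0000,1.0000); lever o_n−o_1 = (4.8990,-2.8284,3.0000)
cross product → J_v[:, 1] = (2.8284,4.8990,-0.0000)
J_ω[:, 1] = z_1
entry J[5][1] = 1.0000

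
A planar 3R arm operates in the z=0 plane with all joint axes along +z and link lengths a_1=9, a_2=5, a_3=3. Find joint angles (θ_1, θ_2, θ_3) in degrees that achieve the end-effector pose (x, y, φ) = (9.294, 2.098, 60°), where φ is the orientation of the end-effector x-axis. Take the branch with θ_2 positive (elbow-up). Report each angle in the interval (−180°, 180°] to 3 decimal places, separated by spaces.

-37.342 120.003 -22.661

wrist centre = target − a_3·(cos φ, sin φ) = (7.7940, -0.5001)
cos θ_2 = (60.9965−9²−5²)/(2·9·5) = -0.5000; θ_2 = 120.0026° (elbow-up)
β = atan2(-0.5001,7.7940) = -3.6712°; ψ = atan2(4.3300,6.4998) = 33.6706°
θ_1 = β − ψ = -37.3418°
θ_3 = φ − θ_1 − θ_2 = -22.6608° (wrapped to (-180°,180°])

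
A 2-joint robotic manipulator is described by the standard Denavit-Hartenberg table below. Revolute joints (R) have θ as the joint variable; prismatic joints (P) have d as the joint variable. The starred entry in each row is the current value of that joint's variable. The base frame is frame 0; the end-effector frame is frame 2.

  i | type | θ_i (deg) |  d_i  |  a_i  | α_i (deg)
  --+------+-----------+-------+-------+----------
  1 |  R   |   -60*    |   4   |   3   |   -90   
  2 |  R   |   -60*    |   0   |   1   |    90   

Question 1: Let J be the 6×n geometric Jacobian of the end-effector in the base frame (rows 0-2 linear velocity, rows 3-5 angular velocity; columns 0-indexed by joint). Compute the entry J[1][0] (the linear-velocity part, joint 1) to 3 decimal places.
axis z_0 = ẑ; lever o_n−o_0 = (1.7500,-3.0311,4.8660)
cross product → J_v[:, 0] = (3.0311,1.7500,-0.0000)
J_ω[:, 0] = z_0
entry J[1][0] = 1.7500

1.750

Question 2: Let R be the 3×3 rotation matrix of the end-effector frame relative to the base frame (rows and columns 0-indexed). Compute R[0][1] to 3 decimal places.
0.866

End-effector y-axis (col 1 of R) = (0.8660,0.5000,0.0000)
R[0][1] = 0.8660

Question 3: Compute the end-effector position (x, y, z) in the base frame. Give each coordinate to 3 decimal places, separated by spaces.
after link 1: o_1 = (1.5000, -2.5981, 4.0000)
after link 2: o_2 = (1.7500, -3.0311, 4.8660)

1.750 -3.031 4.866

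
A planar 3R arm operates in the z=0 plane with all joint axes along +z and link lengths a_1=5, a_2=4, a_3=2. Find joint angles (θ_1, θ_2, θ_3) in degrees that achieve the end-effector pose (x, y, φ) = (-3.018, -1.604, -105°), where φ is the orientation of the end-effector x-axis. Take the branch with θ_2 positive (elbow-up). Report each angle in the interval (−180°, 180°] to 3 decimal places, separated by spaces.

wrist centre = target − a_3·(cos φ, sin φ) = (-2.5004, 0.3279)
cos θ_2 = (6.3593−5²−4²)/(2·5·4) = -0.8660; θ_2 = 149.9991° (elbow-up)
β = atan2(0.3279,-2.5004) = 172.5299°; ψ = atan2(2.0001,1.5359) = 52.4778°
θ_1 = β − ψ = 120.0521°
θ_3 = φ − θ_1 − θ_2 = -15.0512° (wrapped to (-180°,180°])

120.052 149.999 -15.051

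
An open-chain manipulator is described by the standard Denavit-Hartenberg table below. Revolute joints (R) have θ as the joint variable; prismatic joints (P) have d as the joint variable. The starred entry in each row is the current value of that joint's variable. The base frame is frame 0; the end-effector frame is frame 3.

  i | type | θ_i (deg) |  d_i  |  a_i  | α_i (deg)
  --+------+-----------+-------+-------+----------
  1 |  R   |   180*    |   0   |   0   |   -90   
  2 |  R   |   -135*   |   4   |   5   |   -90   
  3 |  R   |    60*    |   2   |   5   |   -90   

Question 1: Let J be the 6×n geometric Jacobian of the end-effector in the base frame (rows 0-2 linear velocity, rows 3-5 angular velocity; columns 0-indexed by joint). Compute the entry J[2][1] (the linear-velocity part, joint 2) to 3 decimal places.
3.889

axis z_1 = (-0.0000,-1.0000,0.0000); lever o_n−o_1 = (3.8891,0.3301,6.7175)
cross product → J_v[:, 1] = (-6.7175,0.0000,3.8891)
J_ω[:, 1] = z_1
entry J[2][1] = 3.8891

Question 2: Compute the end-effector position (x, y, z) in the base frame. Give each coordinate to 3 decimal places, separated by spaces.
3.889 0.330 6.718

after link 1: o_1 = (0.0000, 0.0000, 0.0000)
after link 2: o_2 = (3.5355, -4.0000, 3.5355)
after link 3: o_3 = (3.8891, 0.3301, 6.7175)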